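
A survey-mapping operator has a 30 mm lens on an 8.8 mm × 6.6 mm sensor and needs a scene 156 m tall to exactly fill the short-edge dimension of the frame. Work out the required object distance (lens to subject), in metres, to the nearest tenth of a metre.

W: 156 m = 156000 mm.
Magnification m = h/W = dᵢ/dₒ; combined with 1/f = 1/dₒ + 1/dᵢ this gives dₒ = f·(1 + W/h).
dₒ = 30 mm × (1 + 156000/6.6) = 30 × 23637.3636 ≈ 709120.909 mm = 709.121 m.

709.1 m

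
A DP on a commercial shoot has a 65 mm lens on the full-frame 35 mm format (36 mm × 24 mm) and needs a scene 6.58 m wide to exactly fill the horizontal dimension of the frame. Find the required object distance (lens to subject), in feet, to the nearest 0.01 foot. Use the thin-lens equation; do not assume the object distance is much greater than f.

W: 6.58 m = 6580 mm.
Magnification m = w/W = dᵢ/dₒ; combined with 1/f = 1/dₒ + 1/dᵢ this gives dₒ = f·(1 + W/w).
dₒ = 65 mm × (1 + 6580/36) = 65 × 183.7778 ≈ 11945.556 mm = 11945.556/304.8 ft = 39.1915 ft.

39.19 ft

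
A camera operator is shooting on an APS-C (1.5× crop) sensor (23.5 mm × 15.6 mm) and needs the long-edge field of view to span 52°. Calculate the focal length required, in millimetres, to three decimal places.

24.091 mm

From α = 2·arctan(w/2f) we get f = w / (2·tan(α/2)).
With w = 23.5 mm and α/2 = 26°, tan(α/2) ≈ 0.48773, so f ≈ 23.5 / 0.97547 ≈ 24.0911 mm.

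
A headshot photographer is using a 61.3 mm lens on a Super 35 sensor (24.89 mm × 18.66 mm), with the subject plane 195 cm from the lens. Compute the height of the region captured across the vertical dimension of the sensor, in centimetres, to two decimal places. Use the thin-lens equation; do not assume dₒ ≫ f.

57.49 cm

dₒ: 195 cm = 1950 mm.
Similar triangles through the lens centre give W/dₒ = h/dᵢ; with 1/f = 1/dₒ + 1/dᵢ this gives W = h·(dₒ − f)/f.
W = 18.66 mm × (1950 − 61.3) / 61.3 = 18.66 × 30.8108 ≈ 574.929 mm = 57.4929 cm.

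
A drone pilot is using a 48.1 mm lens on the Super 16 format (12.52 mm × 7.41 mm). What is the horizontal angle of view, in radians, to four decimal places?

Angle of view α = 2·arctan(w/2f) with w = 12.52 mm and f = 48.1 mm.
w/2f = 0.13015; arctan(0.13015) ≈ 0.1294 rad, so α ≈ 0.2588 rad.

0.2588 rad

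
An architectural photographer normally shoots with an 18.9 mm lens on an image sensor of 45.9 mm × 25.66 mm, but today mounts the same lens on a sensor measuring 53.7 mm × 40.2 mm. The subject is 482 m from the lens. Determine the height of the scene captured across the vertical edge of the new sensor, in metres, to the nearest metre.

1025 m

The focal length stays 18.9 mm; the relevant sensor dimension is now h = 40.2 mm. Object distance dₒ = 482 m = 482000 mm.
Thin-lens field height W = h·(dₒ − f)/f = 40.2 × (482000 − 18.9)/18.9 ≈ 1025166.149 mm = 1025.17 m.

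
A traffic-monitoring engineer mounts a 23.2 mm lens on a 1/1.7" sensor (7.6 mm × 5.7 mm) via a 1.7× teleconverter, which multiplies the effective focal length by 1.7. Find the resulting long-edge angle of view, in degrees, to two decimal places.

11.01°

Effective focal length f = 23.2 × 1.7 = 39.44 mm.
α = 2·arctan(7.6 / (2 × 39.44)) = 2·arctan(0.09635) ≈ 11.0068°.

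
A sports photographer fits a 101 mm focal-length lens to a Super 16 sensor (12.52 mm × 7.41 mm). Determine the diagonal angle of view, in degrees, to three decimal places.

8.239°

Sensor diagonal = √(12.52² + 7.41²) = √211.6585 ≈ 14.5485 mm.
Angle of view α = 2·arctan(d/2f) with d = 14.5485 mm and f = 101 mm.
d/2f = 0.07202; arctan(0.07202) ≈ 4.1195°, so α ≈ 8.2389°.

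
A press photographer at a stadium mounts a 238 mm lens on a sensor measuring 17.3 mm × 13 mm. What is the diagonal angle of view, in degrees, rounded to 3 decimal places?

Sensor diagonal = √(17.3² + 13²) = √468.2900 ≈ 21.6400 mm.
Angle of view α = 2·arctan(d/2f) with d = 21.6400 mm and f = 238 mm.
d/2f = 0.04546; arctan(0.04546) ≈ 2.6030°, so α ≈ 5.2060°.

5.206°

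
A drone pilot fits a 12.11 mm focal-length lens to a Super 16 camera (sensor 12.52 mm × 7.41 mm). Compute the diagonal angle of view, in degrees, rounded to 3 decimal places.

Sensor diagonal = √(12.52² + 7.41²) = √211.6585 ≈ 14.5485 mm.
Angle of view α = 2·arctan(d/2f) with d = 14.5485 mm and f = 12.11 mm.
d/2f = 0.60068; arctan(0.60068) ≈ 30.9924°, so α ≈ 61.9849°.

61.985°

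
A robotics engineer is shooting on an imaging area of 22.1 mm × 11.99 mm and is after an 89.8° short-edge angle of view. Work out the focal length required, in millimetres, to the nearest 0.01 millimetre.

From α = 2·arctan(h/2f) we get f = h / (2·tan(α/2)).
With h = 11.99 mm and α/2 = 44.9°, tan(α/2) ≈ 0.99652, so f ≈ 11.99 / 1.99303 ≈ 6.0160 mm.

6.02 mm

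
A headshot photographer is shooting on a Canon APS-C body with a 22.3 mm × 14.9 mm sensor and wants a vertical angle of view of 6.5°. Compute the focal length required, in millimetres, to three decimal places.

131.199 mm

From α = 2·arctan(h/2f) we get f = h / (2·tan(α/2)).
With h = 14.9 mm and α/2 = 3.25°, tan(α/2) ≈ 0.05678, so f ≈ 14.9 / 0.11357 ≈ 131.1987 mm.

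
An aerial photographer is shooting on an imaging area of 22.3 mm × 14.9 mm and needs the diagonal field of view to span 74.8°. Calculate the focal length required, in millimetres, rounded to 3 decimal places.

Sensor diagonal = √(22.3² + 14.9²) = √719.3000 ≈ 26.8198 mm.
From α = 2·arctan(d/2f) we get f = d / (2·tan(α/2)).
With d = 26.8198 mm and α/2 = 37.4°, tan(α/2) ≈ 0.76456, so f ≈ 26.8198 / 1.52912 ≈ 17.5394 mm.

17.539 mm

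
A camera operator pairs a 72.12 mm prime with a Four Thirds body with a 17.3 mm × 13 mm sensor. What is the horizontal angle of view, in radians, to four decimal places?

Angle of view α = 2·arctan(w/2f) with w = 17.3 mm and f = 72.12 mm.
w/2f = 0.11994; arctan(0.11994) ≈ 0.1194 rad, so α ≈ 0.2387 rad.

0.2387 rad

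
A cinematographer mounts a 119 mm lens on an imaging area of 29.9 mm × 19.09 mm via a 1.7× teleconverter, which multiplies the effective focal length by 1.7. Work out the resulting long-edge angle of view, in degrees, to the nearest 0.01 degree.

8.45°

Effective focal length f = 119 × 1.7 = 202.3 mm.
α = 2·arctan(29.9 / (2 × 202.3)) = 2·arctan(0.07390) ≈ 8.4530°.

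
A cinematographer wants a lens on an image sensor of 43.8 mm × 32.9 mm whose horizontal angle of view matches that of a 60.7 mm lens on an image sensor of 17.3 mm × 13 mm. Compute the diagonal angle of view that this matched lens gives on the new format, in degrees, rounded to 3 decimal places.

Equal horizontal AOV ⇒ f₂ = f₁ · 43.8/17.3 = 60.7 × 2.53179 ≈ 153.6798 mm.
Sensor diagonal = √(43.8² + 32.9²) = √3000.8500 ≈ 54.7800 mm.
Diagonal AOV on the new format = 2·arctan(54.7800 / (2 × 153.6798)) = 2·arctan(0.17823) ≈ 20.2112°.

20.211°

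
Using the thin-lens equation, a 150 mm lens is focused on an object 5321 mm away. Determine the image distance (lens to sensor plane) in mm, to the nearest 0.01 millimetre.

1/dᵢ = 1/f − 1/dₒ = 1/150 − 1/5321 = 0.0064787 mm⁻¹.
dᵢ = 1/0.0064787 ≈ 154.3512 mm.

154.35 mm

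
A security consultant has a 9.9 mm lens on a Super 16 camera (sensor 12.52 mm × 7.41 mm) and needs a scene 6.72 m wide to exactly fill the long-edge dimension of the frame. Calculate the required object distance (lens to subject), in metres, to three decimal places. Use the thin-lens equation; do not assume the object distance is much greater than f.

W: 6.72 m = 6720 mm.
Magnification m = w/W = dᵢ/dₒ; combined with 1/f = 1/dₒ + 1/dᵢ this gives dₒ = f·(1 + W/w).
dₒ = 9.9 mm × (1 + 6720/12.52) = 9.9 × 537.7412 ≈ 5323.638 mm = 5.32364 m.

5.324 m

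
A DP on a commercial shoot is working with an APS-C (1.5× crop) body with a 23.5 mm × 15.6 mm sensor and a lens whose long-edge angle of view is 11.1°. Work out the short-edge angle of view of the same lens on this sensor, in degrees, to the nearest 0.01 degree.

7.38°

From the long-edge AOV: f = 23.5 / (2·tan(5.55°)) = 23.5 / 0.19434 ≈ 120.9222 mm.
Short-edge AOV = 2·arctan(15.6 / (2 × 120.9222)) = 2·arctan(0.06450) ≈ 7.3814°.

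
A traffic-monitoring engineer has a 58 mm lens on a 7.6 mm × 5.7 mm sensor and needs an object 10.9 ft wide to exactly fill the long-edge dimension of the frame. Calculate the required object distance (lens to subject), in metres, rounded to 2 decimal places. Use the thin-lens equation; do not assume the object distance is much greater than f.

25.41 m

W: 10.9 ft × 304.8 mm/ft = 3322.32 mm.
Magnification m = w/W = dᵢ/dₒ; combined with 1/f = 1/dₒ + 1/dᵢ this gives dₒ = f·(1 + W/w).
dₒ = 58 mm × (1 + 3322.32/7.6) = 58 × 438.1474 ≈ 25412.547 mm = 25.4125 m.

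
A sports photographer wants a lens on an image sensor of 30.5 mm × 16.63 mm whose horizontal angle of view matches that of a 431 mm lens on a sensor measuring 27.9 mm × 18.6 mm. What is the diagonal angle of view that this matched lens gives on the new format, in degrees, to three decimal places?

Equal horizontal AOV ⇒ f₂ = f₁ · 30.5/27.9 = 431 × 1.09319 ≈ 471.1649 mm.
Sensor diagonal = √(30.5² + 16.63²) = √1206.8069 ≈ 34.7391 mm.
Diagonal AOV on the new format = 2·arctan(34.7391 / (2 × 471.1649)) = 2·arctan(0.03687) ≈ 4.2225°.

4.223°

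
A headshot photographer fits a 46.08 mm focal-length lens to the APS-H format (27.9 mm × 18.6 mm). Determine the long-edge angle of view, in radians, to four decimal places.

0.5879 rad

Angle of view α = 2·arctan(w/2f) with w = 27.9 mm and f = 46.08 mm.
w/2f = 0.30273; arctan(0.30273) ≈ 0.2940 rad, so α ≈ 0.5879 rad.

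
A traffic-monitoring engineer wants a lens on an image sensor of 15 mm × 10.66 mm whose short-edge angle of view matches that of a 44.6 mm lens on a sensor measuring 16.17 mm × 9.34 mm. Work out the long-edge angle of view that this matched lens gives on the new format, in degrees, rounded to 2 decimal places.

16.76°

Equal short-edge AOV ⇒ f₂ = f₁ · 10.66/9.34 = 44.6 × 1.14133 ≈ 50.9032 mm.
Long-edge AOV on the new format = 2·arctan(15 / (2 × 50.9032)) = 2·arctan(0.14734) ≈ 16.7631°.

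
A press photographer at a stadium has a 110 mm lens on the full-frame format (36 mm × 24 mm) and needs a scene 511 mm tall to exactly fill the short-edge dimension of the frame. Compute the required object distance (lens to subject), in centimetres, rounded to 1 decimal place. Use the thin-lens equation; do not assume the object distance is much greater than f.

Magnification m = h/W = dᵢ/dₒ; combined with 1/f = 1/dₒ + 1/dᵢ this gives dₒ = f·(1 + W/h).
dₒ = 110 mm × (1 + 511/24) = 110 × 22.2917 ≈ 2452.083 mm = 245.208 cm.

245.2 cm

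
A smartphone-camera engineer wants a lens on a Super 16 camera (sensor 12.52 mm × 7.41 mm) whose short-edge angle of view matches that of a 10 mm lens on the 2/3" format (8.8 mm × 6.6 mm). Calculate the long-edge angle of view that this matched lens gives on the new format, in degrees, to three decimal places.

58.286°

Equal short-edge AOV ⇒ f₂ = f₁ · 7.41/6.6 = 10 × 1.12273 ≈ 11.2273 mm.
Long-edge AOV on the new format = 2·arctan(12.52 / (2 × 11.2273)) = 2·arctan(0.55757) ≈ 58.2855°.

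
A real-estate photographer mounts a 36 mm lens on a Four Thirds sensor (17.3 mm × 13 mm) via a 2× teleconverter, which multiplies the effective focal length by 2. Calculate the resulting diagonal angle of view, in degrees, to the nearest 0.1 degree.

17.1°

Effective focal length f = 36 × 2 = 72 mm.
Sensor diagonal = √(17.3² + 13²) = √468.2900 ≈ 21.6400 mm.
α = 2·arctan(21.640 / (2 × 72)) = 2·arctan(0.15028) ≈ 17.0927°.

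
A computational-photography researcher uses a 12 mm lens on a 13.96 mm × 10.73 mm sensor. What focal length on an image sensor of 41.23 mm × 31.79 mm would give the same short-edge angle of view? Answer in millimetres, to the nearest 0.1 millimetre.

Equal angle of view means equal height/f ratio, so f₂ = f₁ · (height₂/height₁) = 12 × 31.79/10.73.
f₂ = 12 × 2.96272 ≈ 35.553 mm.

35.6 mm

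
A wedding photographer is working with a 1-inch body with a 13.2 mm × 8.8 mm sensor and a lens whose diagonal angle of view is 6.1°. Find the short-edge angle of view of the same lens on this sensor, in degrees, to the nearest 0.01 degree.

Sensor diagonal = √(13.2² + 8.8²) = √251.6800 ≈ 15.8644 mm.
From the diagonal AOV: f = 15.8644 / (2·tan(3.05°)) = 15.8644 / 0.10657 ≈ 148.8698 mm.
Short-edge AOV = 2·arctan(8.8 / (2 × 148.8698)) = 2·arctan(0.02956) ≈ 3.3859°.

3.39°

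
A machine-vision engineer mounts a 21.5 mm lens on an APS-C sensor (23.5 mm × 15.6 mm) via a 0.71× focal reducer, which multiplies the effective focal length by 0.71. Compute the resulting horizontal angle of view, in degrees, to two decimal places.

Effective focal length f = 21.5 × 0.71 = 15.265 mm.
α = 2·arctan(23.5 / (2 × 15.265)) = 2·arctan(0.76973) ≈ 75.1735°.

75.17°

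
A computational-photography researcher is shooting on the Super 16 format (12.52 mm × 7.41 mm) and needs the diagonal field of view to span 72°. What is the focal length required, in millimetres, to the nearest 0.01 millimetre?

10.01 mm

Sensor diagonal = √(12.52² + 7.41²) = √211.6585 ≈ 14.5485 mm.
From α = 2·arctan(d/2f) we get f = d / (2·tan(α/2)).
With d = 14.5485 mm and α/2 = 36°, tan(α/2) ≈ 0.72654, so f ≈ 14.5485 / 1.45309 ≈ 10.0121 mm.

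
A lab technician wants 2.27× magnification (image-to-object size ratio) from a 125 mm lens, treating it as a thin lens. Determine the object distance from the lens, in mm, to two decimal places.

With m = dᵢ/dₒ and 1/f = 1/dₒ + 1/dᵢ, substituting dᵢ = m·dₒ gives 1/f = (1 + 1/m)/dₒ, hence dₒ = f·(1 + 1/m).
dₒ = 125 × (1 + 1/2.27) = 125 × 1.44053 ≈ 180.066 mm.

180.07 mm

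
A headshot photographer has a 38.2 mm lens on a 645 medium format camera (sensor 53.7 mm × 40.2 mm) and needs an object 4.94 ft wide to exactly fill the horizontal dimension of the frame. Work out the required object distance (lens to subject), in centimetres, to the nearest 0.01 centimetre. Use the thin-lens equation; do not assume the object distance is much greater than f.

110.93 cm

W: 4.94 ft × 304.8 mm/ft = 1505.71 mm.
Magnification m = w/W = dᵢ/dₒ; combined with 1/f = 1/dₒ + 1/dᵢ this gives dₒ = f·(1 + W/w).
dₒ = 38.2 mm × (1 + 1505.71/53.7) = 38.2 × 29.0393 ≈ 1109.302 mm = 110.93 cm.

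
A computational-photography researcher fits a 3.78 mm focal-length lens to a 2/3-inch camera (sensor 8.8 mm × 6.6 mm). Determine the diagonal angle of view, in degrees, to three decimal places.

Sensor diagonal = √(8.8² + 6.6²) = √121.0000 ≈ 11.0000 mm.
Angle of view α = 2·arctan(d/2f) with d = 11.0000 mm and f = 3.78 mm.
d/2f = 1.45503; arctan(1.45503) ≈ 55.5003°, so α ≈ 111.0006°.

111.001°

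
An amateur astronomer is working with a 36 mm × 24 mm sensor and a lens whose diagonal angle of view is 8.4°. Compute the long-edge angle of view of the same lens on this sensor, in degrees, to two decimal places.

Sensor diagonal = √(36² + 24²) = √1872.0000 ≈ 43.2666 mm.
From the diagonal AOV: f = 43.2666 / (2·tan(4.2°)) = 43.2666 / 0.14687 ≈ 294.5896 mm.
Long-edge AOV = 2·arctan(36 / (2 × 294.5896)) = 2·arctan(0.06110) ≈ 6.9931°.

6.99°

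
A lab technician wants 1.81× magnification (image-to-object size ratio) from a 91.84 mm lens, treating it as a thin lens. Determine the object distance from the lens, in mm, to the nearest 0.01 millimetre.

With m = dᵢ/dₒ and 1/f = 1/dₒ + 1/dᵢ, substituting dᵢ = m·dₒ gives 1/f = (1 + 1/m)/dₒ, hence dₒ = f·(1 + 1/m).
dₒ = 91.84 × (1 + 1/1.81) = 91.84 × 1.55249 ≈ 142.580 mm.

142.58 mm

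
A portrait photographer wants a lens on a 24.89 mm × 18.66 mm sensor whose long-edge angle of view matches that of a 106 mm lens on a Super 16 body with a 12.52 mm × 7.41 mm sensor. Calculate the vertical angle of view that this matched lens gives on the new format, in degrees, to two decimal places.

5.07°

Equal long-edge AOV ⇒ f₂ = f₁ · 24.89/12.52 = 106 × 1.98802 ≈ 210.7300 mm.
Vertical AOV on the new format = 2·arctan(18.66 / (2 × 210.7300)) = 2·arctan(0.04427) ≈ 5.0702°.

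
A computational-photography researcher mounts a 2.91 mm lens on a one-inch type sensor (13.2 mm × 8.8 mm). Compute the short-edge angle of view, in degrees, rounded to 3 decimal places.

113.042°

Angle of view α = 2·arctan(h/2f) with h = 8.8 mm and f = 2.91 mm.
h/2f = 1.51203; arctan(1.51203) ≈ 56.5208°, so α ≈ 113.0416°.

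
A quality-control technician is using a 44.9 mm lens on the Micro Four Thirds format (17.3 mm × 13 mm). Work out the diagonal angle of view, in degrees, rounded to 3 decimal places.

Sensor diagonal = √(17.3² + 13²) = √468.2900 ≈ 21.6400 mm.
Angle of view α = 2·arctan(d/2f) with d = 21.6400 mm and f = 44.9 mm.
d/2f = 0.24098; arctan(0.24098) ≈ 13.5488°, so α ≈ 27.0976°.

27.098°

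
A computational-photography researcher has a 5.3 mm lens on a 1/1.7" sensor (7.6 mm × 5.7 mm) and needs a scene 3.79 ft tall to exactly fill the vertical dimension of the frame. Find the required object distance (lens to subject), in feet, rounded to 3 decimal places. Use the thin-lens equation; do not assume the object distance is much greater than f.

3.541 ft

W: 3.79 ft × 304.8 mm/ft = 1155.19 mm.
Magnification m = h/W = dᵢ/dₒ; combined with 1/f = 1/dₒ + 1/dᵢ this gives dₒ = f·(1 + W/h).
dₒ = 5.3 mm × (1 + 1155.19/5.7) = 5.3 × 203.6653 ≈ 1079.426 mm = 1079.426/304.8 ft = 3.54142 ft.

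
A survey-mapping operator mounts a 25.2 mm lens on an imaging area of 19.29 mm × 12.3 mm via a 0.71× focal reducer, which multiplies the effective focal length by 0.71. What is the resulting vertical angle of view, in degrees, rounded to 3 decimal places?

Effective focal length f = 25.2 × 0.71 = 17.892 mm.
α = 2·arctan(12.3 / (2 × 17.892)) = 2·arctan(0.34373) ≈ 37.9387°.

37.939°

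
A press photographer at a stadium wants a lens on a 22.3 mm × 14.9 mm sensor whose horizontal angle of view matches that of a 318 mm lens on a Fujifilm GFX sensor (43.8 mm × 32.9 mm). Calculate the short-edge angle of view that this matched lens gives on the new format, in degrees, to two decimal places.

5.27°

Equal horizontal AOV ⇒ f₂ = f₁ · 22.3/43.8 = 318 × 0.50913 ≈ 161.9041 mm.
Short-edge AOV on the new format = 2·arctan(14.9 / (2 × 161.9041)) = 2·arctan(0.04601) ≈ 5.2692°.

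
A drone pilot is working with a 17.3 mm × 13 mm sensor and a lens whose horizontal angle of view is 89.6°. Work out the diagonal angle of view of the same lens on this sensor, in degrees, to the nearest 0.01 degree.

From the horizontal AOV: f = 17.3 / (2·tan(44.8°)) = 17.3 / 1.98609 ≈ 8.7106 mm.
Sensor diagonal = √(17.3² + 13²) = √468.2900 ≈ 21.6400 mm.
Diagonal AOV = 2·arctan(21.6400 / (2 × 8.7106)) = 2·arctan(1.24217) ≈ 102.3287°.

102.33°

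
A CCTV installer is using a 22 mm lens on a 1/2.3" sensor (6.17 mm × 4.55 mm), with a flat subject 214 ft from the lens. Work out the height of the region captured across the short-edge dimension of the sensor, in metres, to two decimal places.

dₒ: 214 ft × 304.8 mm/ft = 65227.20 mm.
Similar triangles through the lens centre give W/dₒ = h/dᵢ; with 1/f = 1/dₒ + 1/dᵢ this gives W = h·(dₒ − f)/f.
W = 4.55 mm × (65227.2 − 22) / 22 = 4.55 × 2963.8726 ≈ 13485.620 mm = 13.4856 m.

13.49 m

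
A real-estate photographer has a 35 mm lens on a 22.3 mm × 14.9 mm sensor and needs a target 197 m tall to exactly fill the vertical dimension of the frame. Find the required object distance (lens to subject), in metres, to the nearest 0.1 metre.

W: 197 m = 197000 mm.
Magnification m = h/W = dᵢ/dₒ; combined with 1/f = 1/dₒ + 1/dᵢ this gives dₒ = f·(1 + W/h).
dₒ = 35 mm × (1 + 197000/14.9) = 35 × 13222.4765 ≈ 462786.678 mm = 462.787 m.

462.8 m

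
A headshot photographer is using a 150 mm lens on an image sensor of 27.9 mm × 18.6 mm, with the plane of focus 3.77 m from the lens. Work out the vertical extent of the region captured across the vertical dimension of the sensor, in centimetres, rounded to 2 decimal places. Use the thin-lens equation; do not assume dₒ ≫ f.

44.89 cm

dₒ: 3.77 m = 3770 mm.
Similar triangles through the lens centre give W/dₒ = h/dᵢ; with 1/f = 1/dₒ + 1/dᵢ this gives W = h·(dₒ − f)/f.
W = 18.6 mm × (3770 − 150) / 150 = 18.6 × 24.1333 ≈ 448.880 mm = 44.888 cm.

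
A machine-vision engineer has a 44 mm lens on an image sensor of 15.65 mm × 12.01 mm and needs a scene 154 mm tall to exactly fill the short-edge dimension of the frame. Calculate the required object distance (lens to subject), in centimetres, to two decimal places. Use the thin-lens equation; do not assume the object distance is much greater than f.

60.82 cm

Magnification m = h/W = dᵢ/dₒ; combined with 1/f = 1/dₒ + 1/dᵢ this gives dₒ = f·(1 + W/h).
dₒ = 44 mm × (1 + 154/12.01) = 44 × 13.8226 ≈ 608.197 mm = 60.8197 cm.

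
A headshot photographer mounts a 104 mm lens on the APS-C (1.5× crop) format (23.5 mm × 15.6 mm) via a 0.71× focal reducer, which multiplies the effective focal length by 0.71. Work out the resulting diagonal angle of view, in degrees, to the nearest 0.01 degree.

21.63°

Effective focal length f = 104 × 0.71 = 73.84 mm.
Sensor diagonal = √(23.5² + 15.6²) = √795.6100 ≈ 28.2066 mm.
α = 2·arctan(28.207 / (2 × 73.84)) = 2·arctan(0.19100) ≈ 21.6263°.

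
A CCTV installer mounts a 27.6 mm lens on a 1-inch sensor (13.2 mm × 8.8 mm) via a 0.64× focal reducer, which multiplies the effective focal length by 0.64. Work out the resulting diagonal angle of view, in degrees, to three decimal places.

48.366°

Effective focal length f = 27.6 × 0.64 = 17.664 mm.
Sensor diagonal = √(13.2² + 8.8²) = √251.6800 ≈ 15.8644 mm.
α = 2·arctan(15.864 / (2 × 17.664)) = 2·arctan(0.44906) ≈ 48.3660°.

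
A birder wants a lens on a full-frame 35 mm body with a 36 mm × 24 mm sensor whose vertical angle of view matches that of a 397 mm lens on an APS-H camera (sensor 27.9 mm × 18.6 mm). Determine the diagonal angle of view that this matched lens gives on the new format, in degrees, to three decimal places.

4.836°

Equal vertical AOV ⇒ f₂ = f₁ · 24/18.6 = 397 × 1.29032 ≈ 512.2581 mm.
Sensor diagonal = √(36² + 24²) = √1872.0000 ≈ 43.2666 mm.
Diagonal AOV on the new format = 2·arctan(43.2666 / (2 × 512.2581)) = 2·arctan(0.04223) ≈ 4.8365°.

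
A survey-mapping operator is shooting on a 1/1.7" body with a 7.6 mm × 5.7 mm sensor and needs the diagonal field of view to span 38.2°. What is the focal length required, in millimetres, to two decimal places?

Sensor diagonal = √(7.6² + 5.7²) = √90.2500 ≈ 9.5000 mm.
From α = 2·arctan(d/2f) we get f = d / (2·tan(α/2)).
With d = 9.5000 mm and α/2 = 19.1°, tan(α/2) ≈ 0.34628, so f ≈ 9.5000 / 0.69256 ≈ 13.7172 mm.

13.72 mm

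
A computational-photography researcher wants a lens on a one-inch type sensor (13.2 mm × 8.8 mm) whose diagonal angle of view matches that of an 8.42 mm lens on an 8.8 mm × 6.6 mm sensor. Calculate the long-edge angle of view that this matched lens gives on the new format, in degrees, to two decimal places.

Sensor diagonal = √(8.8² + 6.6²) = √121.0000 ≈ 11.0000 mm.
Sensor diagonal = √(13.2² + 8.8²) = √251.6800 ≈ 15.8644 mm.
Equal diagonal AOV ⇒ f₂ = f₁ · 15.8644/11.0000 = 8.42 × 1.44222 ≈ 12.1435 mm.
Long-edge AOV on the new format = 2·arctan(13.2 / (2 × 12.1435)) = 2·arctan(0.54350) ≈ 57.0482°.

57.05°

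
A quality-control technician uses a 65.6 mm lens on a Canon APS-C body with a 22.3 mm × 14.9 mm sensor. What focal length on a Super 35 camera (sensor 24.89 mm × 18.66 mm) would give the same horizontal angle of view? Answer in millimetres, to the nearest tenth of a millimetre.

73.2 mm

Equal angle of view means equal width/f ratio, so f₂ = f₁ · (width₂/width₁) = 65.6 × 24.89/22.3.
f₂ = 65.6 × 1.11614 ≈ 73.219 mm.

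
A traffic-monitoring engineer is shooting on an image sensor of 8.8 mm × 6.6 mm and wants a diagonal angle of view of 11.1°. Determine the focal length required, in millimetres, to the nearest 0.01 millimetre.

Sensor diagonal = √(8.8² + 6.6²) = √121.0000 ≈ 11.0000 mm.
From α = 2·arctan(d/2f) we get f = d / (2·tan(α/2)).
With d = 11.0000 mm and α/2 = 5.55°, tan(α/2) ≈ 0.09717, so f ≈ 11.0000 / 0.19434 ≈ 56.6019 mm.

56.60 mm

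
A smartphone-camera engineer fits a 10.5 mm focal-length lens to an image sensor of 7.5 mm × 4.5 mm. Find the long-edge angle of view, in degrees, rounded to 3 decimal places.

Angle of view α = 2·arctan(w/2f) with w = 7.5 mm and f = 10.5 mm.
w/2f = 0.35714; arctan(0.35714) ≈ 19.6538°, so α ≈ 39.3076°.

39.308°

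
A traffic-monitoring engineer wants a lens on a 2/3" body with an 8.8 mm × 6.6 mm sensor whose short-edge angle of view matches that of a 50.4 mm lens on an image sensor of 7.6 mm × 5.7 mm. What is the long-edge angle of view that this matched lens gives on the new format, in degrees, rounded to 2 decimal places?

Equal short-edge AOV ⇒ f₂ = f₁ · 6.6/5.7 = 50.4 × 1.15789 ≈ 58.3579 mm.
Long-edge AOV on the new format = 2·arctan(8.8 / (2 × 58.3579)) = 2·arctan(0.07540) ≈ 8.6235°.

8.62°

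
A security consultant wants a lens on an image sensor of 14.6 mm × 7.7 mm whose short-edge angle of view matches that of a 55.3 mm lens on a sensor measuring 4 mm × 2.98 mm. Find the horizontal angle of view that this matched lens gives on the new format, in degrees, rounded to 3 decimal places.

Equal short-edge AOV ⇒ f₂ = f₁ · 7.7/2.98 = 55.3 × 2.58389 ≈ 142.8893 mm.
Horizontal AOV on the new format = 2·arctan(14.6 / (2 × 142.8893)) = 2·arctan(0.05109) ≈ 5.8492°.

5.849°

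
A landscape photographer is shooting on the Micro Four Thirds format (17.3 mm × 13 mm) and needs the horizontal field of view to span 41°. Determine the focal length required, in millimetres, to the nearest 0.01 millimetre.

From α = 2·arctan(w/2f) we get f = w / (2·tan(α/2)).
With w = 17.3 mm and α/2 = 20.5°, tan(α/2) ≈ 0.37388, so f ≈ 17.3 / 0.74777 ≈ 23.1355 mm.

23.14 mm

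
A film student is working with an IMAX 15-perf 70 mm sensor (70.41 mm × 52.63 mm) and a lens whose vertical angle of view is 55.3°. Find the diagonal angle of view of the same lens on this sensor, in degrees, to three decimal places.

82.375°

From the vertical AOV: f = 52.63 / (2·tan(27.65°)) = 52.63 / 1.04780 ≈ 50.2291 mm.
Sensor diagonal = √(70.41² + 52.63²) = √7727.4850 ≈ 87.9061 mm.
Diagonal AOV = 2·arctan(87.9061 / (2 × 50.2291)) = 2·arctan(0.87505) ≈ 82.3752°.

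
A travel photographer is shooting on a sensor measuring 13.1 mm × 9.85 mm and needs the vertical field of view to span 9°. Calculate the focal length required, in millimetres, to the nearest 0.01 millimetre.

62.58 mm

From α = 2·arctan(h/2f) we get f = h / (2·tan(α/2)).
With h = 9.85 mm and α/2 = 4.5°, tan(α/2) ≈ 0.07870, so f ≈ 9.85 / 0.15740 ≈ 62.5781 mm.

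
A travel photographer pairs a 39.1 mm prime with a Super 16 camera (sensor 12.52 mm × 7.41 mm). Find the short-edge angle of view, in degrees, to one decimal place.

10.8°

Angle of view α = 2·arctan(h/2f) with h = 7.41 mm and f = 39.1 mm.
h/2f = 0.09476; arctan(0.09476) ≈ 5.4130°, so α ≈ 10.8260°.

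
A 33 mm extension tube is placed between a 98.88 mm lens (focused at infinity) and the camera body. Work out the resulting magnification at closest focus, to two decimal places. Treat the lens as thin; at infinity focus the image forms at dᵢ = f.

0.33×

The tube moves the image plane from f to f + e, so dᵢ = 98.88 + 33 = 131.88 mm. Focus is achieved when 1/f = 1/dₒ + 1/dᵢ, giving dₒ = 1/(1/f − 1/(f+e)).
Magnification m = dᵢ/dₒ = (f+e)·(1/f − 1/(f+e)) = e/f = 33/98.88 ≈ 0.3337.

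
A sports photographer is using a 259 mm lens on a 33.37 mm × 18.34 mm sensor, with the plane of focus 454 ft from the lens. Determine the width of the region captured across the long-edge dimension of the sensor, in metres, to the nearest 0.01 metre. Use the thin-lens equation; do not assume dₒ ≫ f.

17.80 m

dₒ: 454 ft × 304.8 mm/ft = 138379.20 mm.
Similar triangles through the lens centre give W/dₒ = w/dᵢ; with 1/f = 1/dₒ + 1/dᵢ this gives W = w·(dₒ − f)/f.
W = 33.37 mm × (138379 − 259) / 259 = 33.37 × 533.2826 ≈ 17795.641 mm = 17.7956 m.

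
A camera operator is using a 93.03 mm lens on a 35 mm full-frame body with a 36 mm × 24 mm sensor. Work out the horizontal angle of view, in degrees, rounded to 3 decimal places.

21.901°

Angle of view α = 2·arctan(w/2f) with w = 36 mm and f = 93.03 mm.
w/2f = 0.19349; arctan(0.19349) ≈ 10.9506°, so α ≈ 21.9012°.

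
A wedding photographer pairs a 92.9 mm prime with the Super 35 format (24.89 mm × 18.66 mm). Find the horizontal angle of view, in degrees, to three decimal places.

Angle of view α = 2·arctan(w/2f) with w = 24.89 mm and f = 92.9 mm.
w/2f = 0.13396; arctan(0.13396) ≈ 7.6300°, so α ≈ 15.2600°.

15.260°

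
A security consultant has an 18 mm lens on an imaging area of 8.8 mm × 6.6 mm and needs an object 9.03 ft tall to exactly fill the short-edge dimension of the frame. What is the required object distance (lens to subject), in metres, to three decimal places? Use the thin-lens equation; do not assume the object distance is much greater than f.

W: 9.03 ft × 304.8 mm/ft = 2752.34 mm.
Magnification m = h/W = dᵢ/dₒ; combined with 1/f = 1/dₒ + 1/dᵢ this gives dₒ = f·(1 + W/h).
dₒ = 18 mm × (1 + 2752.34/6.6) = 18 × 418.0218 ≈ 7524.392 mm = 7.52439 m.

7.524 m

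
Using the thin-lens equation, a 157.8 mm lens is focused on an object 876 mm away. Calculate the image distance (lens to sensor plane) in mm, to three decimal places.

1/dᵢ = 1/f − 1/dₒ = 1/157.8 − 1/876 = 0.0051956 mm⁻¹.
dᵢ = 1/0.0051956 ≈ 192.4712 mm.

192.471 mm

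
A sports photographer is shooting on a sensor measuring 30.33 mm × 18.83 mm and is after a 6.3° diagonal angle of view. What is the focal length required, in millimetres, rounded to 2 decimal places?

Sensor diagonal = √(30.33² + 18.83²) = √1274.4778 ≈ 35.6998 mm.
From α = 2·arctan(d/2f) we get f = d / (2·tan(α/2)).
With d = 35.6998 mm and α/2 = 3.15°, tan(α/2) ≈ 0.05503, so f ≈ 35.6998 / 0.11007 ≈ 324.3473 mm.

324.35 mm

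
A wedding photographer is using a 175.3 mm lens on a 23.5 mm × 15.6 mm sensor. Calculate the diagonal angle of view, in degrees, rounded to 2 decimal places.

Sensor diagonal = √(23.5² + 15.6²) = √795.6100 ≈ 28.2066 mm.
Angle of view α = 2·arctan(d/2f) with d = 28.2066 mm and f = 175.3 mm.
d/2f = 0.08045; arctan(0.08045) ≈ 4.5997°, so α ≈ 9.1993°.

9.20°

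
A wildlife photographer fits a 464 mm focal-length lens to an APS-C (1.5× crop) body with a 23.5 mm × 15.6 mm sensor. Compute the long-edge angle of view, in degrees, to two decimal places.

2.90°

Angle of view α = 2·arctan(w/2f) with w = 23.5 mm and f = 464 mm.
w/2f = 0.02532; arctan(0.02532) ≈ 1.4506°, so α ≈ 2.9012°.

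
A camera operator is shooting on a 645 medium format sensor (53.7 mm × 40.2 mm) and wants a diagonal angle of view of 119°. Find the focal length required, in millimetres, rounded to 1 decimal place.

19.8 mm

Sensor diagonal = √(53.7² + 40.2²) = √4499.7300 ≈ 67.0800 mm.
From α = 2·arctan(d/2f) we get f = d / (2·tan(α/2)).
With d = 67.0800 mm and α/2 = 59.5°, tan(α/2) ≈ 1.69766, so f ≈ 67.0800 / 3.39533 ≈ 19.7566 mm.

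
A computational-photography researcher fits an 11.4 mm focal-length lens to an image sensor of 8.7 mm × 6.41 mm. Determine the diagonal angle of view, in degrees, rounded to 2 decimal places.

Sensor diagonal = √(8.7² + 6.41²) = √116.7781 ≈ 10.8064 mm.
Angle of view α = 2·arctan(d/2f) with d = 10.8064 mm and f = 11.4 mm.
d/2f = 0.47396; arctan(0.47396) ≈ 25.3593°, so α ≈ 50.7186°.

50.72°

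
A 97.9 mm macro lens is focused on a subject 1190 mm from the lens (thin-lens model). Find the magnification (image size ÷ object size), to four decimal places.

Thin lens: 1/f = 1/dₒ + 1/dᵢ → 1/dᵢ = 1/97.9 − 1/1190 = 0.0093742 mm⁻¹, so dᵢ ≈ 106.6761 mm.
Magnification m = dᵢ/dₒ = 106.6761/1190 ≈ 0.08964.

0.0896×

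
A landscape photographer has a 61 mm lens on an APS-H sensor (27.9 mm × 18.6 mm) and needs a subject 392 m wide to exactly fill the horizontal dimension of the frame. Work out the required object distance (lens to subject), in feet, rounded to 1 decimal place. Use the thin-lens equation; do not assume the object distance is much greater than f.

2812.1 ft

W: 392 m = 392000 mm.
Magnification m = w/W = dᵢ/dₒ; combined with 1/f = 1/dₒ + 1/dᵢ this gives dₒ = f·(1 + W/w).
dₒ = 61 mm × (1 + 392000/27.9) = 61 × 14051.1792 ≈ 857121.932 mm = 857121.932/304.8 ft = 2812.08 ft.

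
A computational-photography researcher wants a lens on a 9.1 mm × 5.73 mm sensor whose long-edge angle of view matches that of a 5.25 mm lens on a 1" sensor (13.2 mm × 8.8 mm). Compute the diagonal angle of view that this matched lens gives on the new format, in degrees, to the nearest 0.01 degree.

Equal long-edge AOV ⇒ f₂ = f₁ · 9.1/13.2 = 5.25 × 0.68939 ≈ 3.6193 mm.
Sensor diagonal = √(9.1² + 5.73²) = √115.6429 ≈ 10.7537 mm.
Diagonal AOV on the new format = 2·arctan(10.7537 / (2 × 3.6193)) = 2·arctan(1.48560) ≈ 112.1088°.

112.11°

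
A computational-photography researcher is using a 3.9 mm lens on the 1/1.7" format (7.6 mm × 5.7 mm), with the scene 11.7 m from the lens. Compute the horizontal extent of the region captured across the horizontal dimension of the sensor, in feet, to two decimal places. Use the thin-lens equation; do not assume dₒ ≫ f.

dₒ: 11.7 m = 11700 mm.
Similar triangles through the lens centre give W/dₒ = w/dᵢ; with 1/f = 1/dₒ + 1/dᵢ this gives W = w·(dₒ − f)/f.
W = 7.6 mm × (11700 − 3.9) / 3.9 = 7.6 × 2999.0000 ≈ 22792.400 mm = 22792.400/304.8 ft = 74.7782 ft.

74.78 ft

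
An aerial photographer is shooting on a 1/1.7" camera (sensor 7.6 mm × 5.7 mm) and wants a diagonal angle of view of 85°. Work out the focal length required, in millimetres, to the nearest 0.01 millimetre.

5.18 mm

Sensor diagonal = √(7.6² + 5.7²) = √90.2500 ≈ 9.5000 mm.
From α = 2·arctan(d/2f) we get f = d / (2·tan(α/2)).
With d = 9.5000 mm and α/2 = 42.5°, tan(α/2) ≈ 0.91633, so f ≈ 9.5000 / 1.83266 ≈ 5.1837 mm.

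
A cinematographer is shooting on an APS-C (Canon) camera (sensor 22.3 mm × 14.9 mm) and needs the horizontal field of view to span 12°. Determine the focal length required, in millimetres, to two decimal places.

106.09 mm

From α = 2·arctan(w/2f) we get f = w / (2·tan(α/2)).
With w = 22.3 mm and α/2 = 6°, tan(α/2) ≈ 0.10510, so f ≈ 22.3 / 0.21021 ≈ 106.0852 mm.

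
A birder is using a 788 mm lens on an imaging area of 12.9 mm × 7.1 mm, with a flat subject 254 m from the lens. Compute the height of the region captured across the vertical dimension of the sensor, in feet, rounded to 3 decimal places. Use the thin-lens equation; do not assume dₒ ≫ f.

dₒ: 254 m = 254000 mm.
Similar triangles through the lens centre give W/dₒ = h/dᵢ; with 1/f = 1/dₒ + 1/dᵢ this gives W = h·(dₒ − f)/f.
W = 7.1 mm × (254000 − 788) / 788 = 7.1 × 321.3350 ≈ 2281.479 mm = 2281.479/304.8 ft = 7.48517 ft.

7.485 ft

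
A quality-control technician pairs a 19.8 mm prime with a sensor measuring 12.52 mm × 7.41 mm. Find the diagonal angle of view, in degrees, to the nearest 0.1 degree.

40.3°

Sensor diagonal = √(12.52² + 7.41²) = √211.6585 ≈ 14.5485 mm.
Angle of view α = 2·arctan(d/2f) with d = 14.5485 mm and f = 19.8 mm.
d/2f = 0.36739; arctan(0.36739) ≈ 20.1726°, so α ≈ 40.3453°.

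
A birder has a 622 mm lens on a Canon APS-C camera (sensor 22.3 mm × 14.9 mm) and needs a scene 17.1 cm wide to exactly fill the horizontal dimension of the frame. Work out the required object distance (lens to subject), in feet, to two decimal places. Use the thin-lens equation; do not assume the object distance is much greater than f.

W: 17.1 cm = 171 mm.
Magnification m = w/W = dᵢ/dₒ; combined with 1/f = 1/dₒ + 1/dᵢ this gives dₒ = f·(1 + W/w).
dₒ = 622 mm × (1 + 171/22.3) = 622 × 8.6682 ≈ 5391.596 mm = 5391.596/304.8 ft = 17.689 ft.

17.69 ft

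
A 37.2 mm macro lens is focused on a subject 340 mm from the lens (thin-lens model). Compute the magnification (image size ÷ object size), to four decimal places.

Thin lens: 1/f = 1/dₒ + 1/dᵢ → 1/dᵢ = 1/37.2 − 1/340 = 0.0239405 mm⁻¹, so dᵢ ≈ 41.7701 mm.
Magnification m = dᵢ/dₒ = 41.7701/340 ≈ 0.12285.

0.1229×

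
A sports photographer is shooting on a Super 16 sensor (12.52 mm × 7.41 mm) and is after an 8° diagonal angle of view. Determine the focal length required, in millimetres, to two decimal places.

Sensor diagonal = √(12.52² + 7.41²) = √211.6585 ≈ 14.5485 mm.
From α = 2·arctan(d/2f) we get f = d / (2·tan(α/2)).
With d = 14.5485 mm and α/2 = 4°, tan(α/2) ≈ 0.06993, so f ≈ 14.5485 / 0.13985 ≈ 104.0265 mm.

104.03 mm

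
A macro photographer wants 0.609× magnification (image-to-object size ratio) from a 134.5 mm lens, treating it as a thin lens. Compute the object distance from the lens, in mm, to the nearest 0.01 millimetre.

With m = dᵢ/dₒ and 1/f = 1/dₒ + 1/dᵢ, substituting dᵢ = m·dₒ gives 1/f = (1 + 1/m)/dₒ, hence dₒ = f·(1 + 1/m).
dₒ = 134.5 × (1 + 1/0.609) = 134.5 × 2.64204 ≈ 355.354 mm.

355.35 mm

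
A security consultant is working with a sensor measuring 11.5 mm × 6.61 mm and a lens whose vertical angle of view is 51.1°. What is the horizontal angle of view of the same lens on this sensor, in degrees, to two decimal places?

From the vertical AOV: f = 6.61 / (2·tan(25.55°)) = 6.61 / 0.95609 ≈ 6.9135 mm.
Horizontal AOV = 2·arctan(11.5 / (2 × 6.9135)) = 2·arctan(0.83170) ≈ 79.5007°.

79.50°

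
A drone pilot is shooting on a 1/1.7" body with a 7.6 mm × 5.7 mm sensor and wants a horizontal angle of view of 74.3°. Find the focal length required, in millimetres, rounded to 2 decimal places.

5.02 mm

From α = 2·arctan(w/2f) we get f = w / (2·tan(α/2)).
With w = 7.6 mm and α/2 = 37.15°, tan(α/2) ≈ 0.75767, so f ≈ 7.6 / 1.51533 ≈ 5.0154 mm.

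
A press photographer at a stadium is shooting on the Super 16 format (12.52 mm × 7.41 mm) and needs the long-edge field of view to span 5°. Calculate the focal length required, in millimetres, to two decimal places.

From α = 2·arctan(w/2f) we get f = w / (2·tan(α/2)).
With w = 12.52 mm and α/2 = 2.5°, tan(α/2) ≈ 0.04366, so f ≈ 12.52 / 0.08732 ≈ 143.3776 mm.

143.38 mm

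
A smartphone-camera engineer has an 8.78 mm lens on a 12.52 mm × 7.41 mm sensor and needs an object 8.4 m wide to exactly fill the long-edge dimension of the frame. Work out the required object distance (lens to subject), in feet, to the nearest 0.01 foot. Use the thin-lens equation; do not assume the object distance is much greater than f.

19.36 ft

W: 8.4 m = 8400 mm.
Magnification m = w/W = dᵢ/dₒ; combined with 1/f = 1/dₒ + 1/dᵢ this gives dₒ = f·(1 + W/w).
dₒ = 8.78 mm × (1 + 8400/12.52) = 8.78 × 671.9265 ≈ 5899.515 mm = 5899.515/304.8 ft = 19.3554 ft.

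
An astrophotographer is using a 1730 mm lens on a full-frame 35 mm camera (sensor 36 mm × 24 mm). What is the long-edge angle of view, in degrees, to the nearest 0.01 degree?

1.19°

Angle of view α = 2·arctan(w/2f) with w = 36 mm and f = 1730 mm.
w/2f = 0.01040; arctan(0.01040) ≈ 0.5961°, so α ≈ 1.1922°.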